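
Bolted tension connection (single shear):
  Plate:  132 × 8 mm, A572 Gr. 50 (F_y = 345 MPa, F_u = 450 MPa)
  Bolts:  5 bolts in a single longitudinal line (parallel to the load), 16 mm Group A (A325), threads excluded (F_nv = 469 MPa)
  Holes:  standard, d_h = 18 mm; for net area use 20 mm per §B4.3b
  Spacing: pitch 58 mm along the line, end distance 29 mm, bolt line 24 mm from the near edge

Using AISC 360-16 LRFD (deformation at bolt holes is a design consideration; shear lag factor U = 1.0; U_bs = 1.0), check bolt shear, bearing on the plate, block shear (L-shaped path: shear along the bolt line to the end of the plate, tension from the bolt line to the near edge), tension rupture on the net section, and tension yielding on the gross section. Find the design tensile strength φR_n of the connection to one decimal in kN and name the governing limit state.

302.4 kN (net-section rupture governs)

Bolt shear: A_b = π(16)²/4 = 201.06 mm². φR_n = 0.75 × 469 × 201.06 × 5 × 1 = 353.6 kN.
Bearing (8 mm plate, F_u = 450 MPa): end bolts L_c = 29 − 18/2 = 20, R_n = min(1.2×20×8×450, 2.4×16×8×450) = 86.4 kN/bolt; interior L_c = 58 − 18 = 40, R_n = 138.24 kN/bolt. φR_n = 0.75 × (1×86.4 + 4×138.24) = 479.5 kN.
Block shear: shear path 1×[29+4×58] = 1×261 mm, A_gv = 2088, A_nv = 1×(261 − 4.5×20)×8 = 1368 mm²; tension to near edge: (24 − 0.5×20)×8 = 112 mm². R_n = min(0.6×450×1368, 0.6×345×2088) + 1.0×450×112 = min(369.36, 432.22) + 50.4 = 419.76 kN. φR_n = 0.75 × 419.76 = 314.8 kN.
Tension rupture (net): A_n = (132 − 1×20)×8 = 896 mm² (U = 1.0, A_e = A_n). φR_n = 0.75 × 450 × 896 = 302.4 kN.
Tension yield (gross): A_g = 132×8 = 1056 mm². φR_n = 0.90 × 345 × 1056 = 327.9 kN.
Governing: min(353.6, 479.5, 314.8, 302.4, 327.9) = 302.4 kN → net-section rupture.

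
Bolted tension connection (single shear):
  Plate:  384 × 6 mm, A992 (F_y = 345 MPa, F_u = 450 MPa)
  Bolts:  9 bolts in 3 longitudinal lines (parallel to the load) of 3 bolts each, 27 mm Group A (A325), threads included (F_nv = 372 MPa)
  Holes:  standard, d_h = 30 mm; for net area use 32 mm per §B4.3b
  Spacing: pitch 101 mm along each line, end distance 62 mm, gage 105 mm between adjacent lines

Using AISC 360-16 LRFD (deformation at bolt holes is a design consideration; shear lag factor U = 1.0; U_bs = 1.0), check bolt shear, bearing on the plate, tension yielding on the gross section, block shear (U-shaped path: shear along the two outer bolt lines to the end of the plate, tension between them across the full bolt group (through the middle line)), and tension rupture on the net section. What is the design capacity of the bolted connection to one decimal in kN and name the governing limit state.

583.2 kN (net-section rupture governs)

Bolt shear: A_b = π(27)²/4 = 572.56 mm². φR_n = 0.75 × 372 × 572.56 × 9 × 1 = 1437.7 kN.
Bearing (6 mm plate, F_u = 450 MPa): end bolts L_c = 62 − 30/2 = 47, R_n = min(1.2×47×6×450, 2.4×27×6×450) = 152.28 kN/bolt; interior L_c = 101 − 30 = 71, R_n = 174.96 kN/bolt. φR_n = 0.75 × (3×152.28 + 6×174.96) = 1130.0 kN.
Tension yield (gross): A_g = 384×6 = 2304 mm². φR_n = 0.90 × 345 × 2304 = 715.4 kN.
Block shear: shear path 2×[62+2×101] = 2×264 mm, A_gv = 3168, A_nv = 2×(264 − 2.5×32)×6 = 2208 mm²; tension across gage: (210 − 2×32)×6 = 876 mm². R_n = min(0.6×450×2208, 0.6×345×3168) + 1.0×450×876 = min(596.16, 655.78) + 394.2 = 990.36 kN. φR_n = 0.75 × 990.36 = 742.8 kN.
Tension rupture (net): A_n = (384 − 3×32)×6 = 1728 mm² (U = 1.0, A_e = A_n). φR_n = 0.75 × 450 × 1728 = 583.2 kN.
Governing: min(1437.7, 1130.0, 715.4, 742.8, 583.2) = 583.2 kN → net-section rupture.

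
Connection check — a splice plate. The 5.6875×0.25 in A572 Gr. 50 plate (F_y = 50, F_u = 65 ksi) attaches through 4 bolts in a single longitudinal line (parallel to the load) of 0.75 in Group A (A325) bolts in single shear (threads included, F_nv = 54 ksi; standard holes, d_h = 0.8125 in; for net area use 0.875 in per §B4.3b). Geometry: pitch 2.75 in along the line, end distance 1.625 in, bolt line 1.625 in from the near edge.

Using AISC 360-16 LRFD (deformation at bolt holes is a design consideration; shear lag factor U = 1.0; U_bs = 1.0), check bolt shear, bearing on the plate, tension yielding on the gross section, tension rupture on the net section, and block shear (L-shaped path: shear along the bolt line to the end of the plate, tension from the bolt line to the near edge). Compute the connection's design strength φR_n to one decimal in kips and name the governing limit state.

Bolt shear: A_b = π(0.75)²/4 = 0.44179 in². φR_n = 0.75 × 54 × 0.44179 × 4 × 1 = 71.6 kips.
Bearing (0.25 in plate, F_u = 65 ksi): end bolts L_c = 1.625 − 0.8125/2 = 1.21875, R_n = min(1.2×1.21875×0.25×65, 2.4×0.75×0.25×65) = 23.766 kips/bolt; interior L_c = 2.75 − 0.8125 = 1.9375, R_n = 29.25 kips/bolt. φR_n = 0.75 × (1×23.766 + 3×29.25) = 83.6 kips.
Tension yield (gross): A_g = 5.6875×0.25 = 1.4219 in². φR_n = 0.90 × 50 × 1.4219 = 64.0 kips.
Tension rupture (net): A_n = (5.6875 − 1×0.875)×0.25 = 1.2031 in² (U = 1.0, A_e = A_n). φR_n = 0.75 × 65 × 1.2031 = 58.7 kips.
Block shear: shear path 1×[1.625+3×2.75] = 1×9.875 in, A_gv = 2.4688, A_nv = 1×(9.875 − 3.5×0.875)×0.25 = 1.7031 in²; tension to near edge: (1.625 − 0.5×0.875)×0.25 = 0.29688 in². R_n = min(0.6×65×1.7031, 0.6×50×2.4688) + 1.0×65×0.29688 = min(66.421, 74.064) + 19.297 = 85.718 kips. φR_n = 0.75 × 85.718 = 64.3 kips.
Governing: min(71.6, 83.6, 64.0, 58.7, 64.3) = 58.7 kips → net-section rupture.

58.7 kips (net-section rupture governs)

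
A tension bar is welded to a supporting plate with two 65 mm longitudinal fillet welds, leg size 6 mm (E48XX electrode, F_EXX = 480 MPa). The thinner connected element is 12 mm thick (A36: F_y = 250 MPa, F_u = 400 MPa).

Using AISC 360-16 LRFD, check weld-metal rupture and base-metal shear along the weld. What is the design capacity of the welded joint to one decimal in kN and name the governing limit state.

Weld metal: throat = 0.707×6 = 4.242 mm, L = 2×65 = 130 mm. φR_n = 0.75 × 0.6 × 480 × 4.242 × 130 = 119.1 kN.
Base metal shear (12 mm plate): yield φR_n = 1.0×0.6×250×12×130 = 234.0 kN; rupture φR_n = 0.75×0.6×400×12×130 = 280.8 kN; take 234.0 kN (yield).
Governing: min(119.1, 234.0) = 119.1 kN → weld metal.

119.1 kN (weld metal governs)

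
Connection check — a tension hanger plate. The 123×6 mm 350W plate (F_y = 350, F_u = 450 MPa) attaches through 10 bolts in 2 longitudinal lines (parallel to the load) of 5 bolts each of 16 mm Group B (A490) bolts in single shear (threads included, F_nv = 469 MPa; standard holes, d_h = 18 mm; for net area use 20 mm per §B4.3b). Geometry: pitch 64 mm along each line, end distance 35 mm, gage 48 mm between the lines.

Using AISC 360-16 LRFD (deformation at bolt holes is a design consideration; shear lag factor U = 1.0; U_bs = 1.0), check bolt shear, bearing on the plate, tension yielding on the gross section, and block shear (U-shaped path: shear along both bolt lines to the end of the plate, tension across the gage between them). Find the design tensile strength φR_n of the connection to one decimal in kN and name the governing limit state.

Bolt shear: A_b = π(16)²/4 = 201.06 mm². φR_n = 0.75 × 469 × 201.06 × 10 × 1 = 707.2 kN.
Bearing (6 mm plate, F_u = 450 MPa): end bolts L_c = 35 − 18/2 = 26, R_n = min(1.2×26×6×450, 2.4×16×6×450) = 84.24 kN/bolt; interior L_c = 64 − 18 = 46, R_n = 103.68 kN/bolt. φR_n = 0.75 × (2×84.24 + 8×103.68) = 748.4 kN.
Tension yield (gross): A_g = 123×6 = 738 mm². φR_n = 0.90 × 350 × 738 = 232.5 kN.
Block shear: shear path 2×[35+4×64] = 2×291 mm, A_gv = 3492, A_nv = 2×(291 − 4.5×20)×6 = 2412 mm²; tension across gage: (48 − 1×20)×6 = 168 mm². R_n = min(0.6×450×2412, 0.6×350×3492) + 1.0×450×168 = min(651.24, 733.32) + 75.6 = 726.84 kN. φR_n = 0.75 × 726.84 = 545.1 kN.
Governing: min(707.2, 748.4, 232.5, 545.1) = 232.5 kN → gross-section yield.

232.5 kN (gross-section yield governs)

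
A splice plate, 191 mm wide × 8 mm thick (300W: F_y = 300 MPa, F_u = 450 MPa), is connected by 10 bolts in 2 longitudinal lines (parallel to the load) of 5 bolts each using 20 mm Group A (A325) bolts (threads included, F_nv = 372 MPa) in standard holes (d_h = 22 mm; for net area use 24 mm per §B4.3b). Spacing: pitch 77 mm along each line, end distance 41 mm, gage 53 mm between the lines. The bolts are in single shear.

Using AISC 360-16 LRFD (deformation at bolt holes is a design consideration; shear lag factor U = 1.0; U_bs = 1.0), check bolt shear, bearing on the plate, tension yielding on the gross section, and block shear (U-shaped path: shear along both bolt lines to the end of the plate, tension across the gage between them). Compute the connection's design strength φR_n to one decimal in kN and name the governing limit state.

Bolt shear: A_b = π(20)²/4 = 314.16 mm². φR_n = 0.75 × 372 × 314.16 × 10 × 1 = 876.5 kN.
Bearing (8 mm plate, F_u = 450 MPa): end bolts L_c = 41 − 22/2 = 30, R_n = min(1.2×30×8×450, 2.4×20×8×450) = 129.6 kN/bolt; interior L_c = 77 − 22 = 55, R_n = 172.8 kN/bolt. φR_n = 0.75 × (2×129.6 + 8×172.8) = 1231.2 kN.
Tension yield (gross): A_g = 191×8 = 1528 mm². φR_n = 0.90 × 300 × 1528 = 412.6 kN.
Block shear: shear path 2×[41+4×77] = 2×349 mm, A_gv = 5584, A_nv = 2×(349 − 4.5×24)×8 = 3856 mm²; tension across gage: (53 − 1×24)×8 = 232 mm². R_n = min(0.6×450×3856, 0.6×300×5584) + 1.0×450×232 = min(1041.1, 1005.1) + 104.4 = 1109.5 kN. φR_n = 0.75 × 1109.5 = 832.1 kN.
Governing: min(876.5, 1231.2, 412.6, 832.1) = 412.6 kN → gross-section yield.

412.6 kN (gross-section yield governs)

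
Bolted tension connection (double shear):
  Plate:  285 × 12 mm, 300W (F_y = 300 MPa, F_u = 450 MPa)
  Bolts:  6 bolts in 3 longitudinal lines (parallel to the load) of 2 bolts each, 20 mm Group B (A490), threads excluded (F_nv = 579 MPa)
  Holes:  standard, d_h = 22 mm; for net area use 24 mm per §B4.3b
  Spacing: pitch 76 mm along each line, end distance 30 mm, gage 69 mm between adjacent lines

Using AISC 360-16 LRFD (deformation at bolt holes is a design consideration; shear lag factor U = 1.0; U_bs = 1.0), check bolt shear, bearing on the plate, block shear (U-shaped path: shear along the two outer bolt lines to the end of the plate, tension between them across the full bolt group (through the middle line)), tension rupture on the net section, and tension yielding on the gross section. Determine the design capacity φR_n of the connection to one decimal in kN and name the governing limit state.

Bolt shear: A_b = π(20)²/4 = 314.16 mm². φR_n = 0.75 × 579 × 314.16 × 6 × 2 = 1637.1 kN.
Bearing (12 mm plate, F_u = 450 MPa): end bolts L_c = 30 − 22/2 = 19, R_n = min(1.2×19×12×450, 2.4×20×12×450) = 123.12 kN/bolt; interior L_c = 76 − 22 = 54, R_n = 259.2 kN/bolt. φR_n = 0.75 × (3×123.12 + 3×259.2) = 860.2 kN.
Block shear: shear path 2×[30+1×76] = 2×106 mm, A_gv = 2544, A_nv = 2×(106 − 1.5×24)×12 = 1680 mm²; tension across gage: (138 − 2×24)×12 = 1080 mm². R_n = min(0.6×450×1680, 0.6×300×2544) + 1.0×450×1080 = min(453.6, 457.92) + 486 = 939.6 kN. φR_n = 0.75 × 939.6 = 704.7 kN.
Tension rupture (net): A_n = (285 − 3×24)×12 = 2556 mm² (U = 1.0, A_e = A_n). φR_n = 0.75 × 450 × 2556 = 862.7 kN.
Tension yield (gross): A_g = 285×12 = 3420 mm². φR_n = 0.90 × 300 × 3420 = 923.4 kN.
Governing: min(1637.1, 860.2, 704.7, 862.7, 923.4) = 704.7 kN → block shear.

704.7 kN (block shear governs)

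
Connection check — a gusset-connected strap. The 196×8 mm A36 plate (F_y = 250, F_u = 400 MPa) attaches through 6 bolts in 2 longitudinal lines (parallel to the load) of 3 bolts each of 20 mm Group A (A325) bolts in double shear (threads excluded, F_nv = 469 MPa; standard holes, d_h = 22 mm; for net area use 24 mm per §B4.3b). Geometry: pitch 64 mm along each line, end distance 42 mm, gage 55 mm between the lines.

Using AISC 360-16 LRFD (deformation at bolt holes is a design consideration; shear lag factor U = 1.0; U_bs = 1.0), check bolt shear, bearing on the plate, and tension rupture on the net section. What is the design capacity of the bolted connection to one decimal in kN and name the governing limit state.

Bolt shear: A_b = π(20)²/4 = 314.16 mm². φR_n = 0.75 × 469 × 314.16 × 6 × 2 = 1326.1 kN.
Bearing (8 mm plate, F_u = 400 MPa): end bolts L_c = 42 − 22/2 = 31, R_n = min(1.2×31×8×400, 2.4×20×8×400) = 119.04 kN/bolt; interior L_c = 64 − 22 = 42, R_n = 153.6 kN/bolt. φR_n = 0.75 × (2×119.04 + 4×153.6) = 639.4 kN.
Tension rupture (net): A_n = (196 − 2×24)×8 = 1184 mm² (U = 1.0, A_e = A_n). φR_n = 0.75 × 400 × 1184 = 355.2 kN.
Governing: min(1326.1, 639.4, 355.2) = 355.2 kN → net-section rupture.

355.2 kN (net-section rupture governs)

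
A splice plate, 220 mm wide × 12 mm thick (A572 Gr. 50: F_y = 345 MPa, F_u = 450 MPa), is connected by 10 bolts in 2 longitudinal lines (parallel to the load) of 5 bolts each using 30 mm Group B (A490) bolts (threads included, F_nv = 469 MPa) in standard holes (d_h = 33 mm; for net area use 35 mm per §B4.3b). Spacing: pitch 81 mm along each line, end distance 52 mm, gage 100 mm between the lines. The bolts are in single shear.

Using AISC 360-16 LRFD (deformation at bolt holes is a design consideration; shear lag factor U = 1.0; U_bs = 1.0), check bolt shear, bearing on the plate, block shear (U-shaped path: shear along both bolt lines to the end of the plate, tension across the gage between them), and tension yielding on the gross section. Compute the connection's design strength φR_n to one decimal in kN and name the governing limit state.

819.7 kN (gross-section yield governs)

Bolt shear: A_b = π(30)²/4 = 706.86 mm². φR_n = 0.75 × 469 × 706.86 × 10 × 1 = 2486.4 kN.
Bearing (12 mm plate, F_u = 450 MPa): end bolts L_c = 52 − 33/2 = 35.5, R_n = min(1.2×35.5×12×450, 2.4×30×12×450) = 230.04 kN/bolt; interior L_c = 81 − 33 = 48, R_n = 311.04 kN/bolt. φR_n = 0.75 × (2×230.04 + 8×311.04) = 2211.3 kN.
Block shear: shear path 2×[52+4×81] = 2×376 mm, A_gv = 9024, A_nv = 2×(376 − 4.5×35)×12 = 5244 mm²; tension across gage: (100 − 1×35)×12 = 780 mm². R_n = min(0.6×450×5244, 0.6×345×9024) + 1.0×450×780 = min(1415.9, 1868) + 351 = 1766.9 kN. φR_n = 0.75 × 1766.9 = 1325.2 kN.
Tension yield (gross): A_g = 220×12 = 2640 mm². φR_n = 0.90 × 345 × 2640 = 819.7 kN.
Governing: min(2486.4, 2211.3, 1325.2, 819.7) = 819.7 kN → gross-section yield.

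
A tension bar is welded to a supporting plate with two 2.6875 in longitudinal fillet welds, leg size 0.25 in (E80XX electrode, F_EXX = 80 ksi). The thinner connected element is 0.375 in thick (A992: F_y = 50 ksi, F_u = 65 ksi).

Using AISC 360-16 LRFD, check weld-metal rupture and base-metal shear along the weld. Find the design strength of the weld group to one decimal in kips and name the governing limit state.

Weld metal: throat = 0.707×0.25 = 0.17675 in, L = 2×2.6875 = 5.375 in. φR_n = 0.75 × 0.6 × 80 × 0.17675 × 5.375 = 34.2 kips.
Base metal shear (0.375 in plate): yield φR_n = 1.0×0.6×50×0.375×5.375 = 60.5 kips; rupture φR_n = 0.75×0.6×65×0.375×5.375 = 59.0 kips; take 59.0 kips (rupture).
Governing: min(34.2, 59.0) = 34.2 kips → weld metal.

34.2 kips (weld metal governs)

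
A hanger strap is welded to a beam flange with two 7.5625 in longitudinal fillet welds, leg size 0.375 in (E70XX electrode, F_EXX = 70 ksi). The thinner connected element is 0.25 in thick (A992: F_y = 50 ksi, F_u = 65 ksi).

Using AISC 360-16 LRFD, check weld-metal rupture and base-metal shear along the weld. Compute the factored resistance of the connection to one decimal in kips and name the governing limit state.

Weld metal: throat = 0.707×0.375 = 0.26513 in, L = 2×7.5625 = 15.125 in. φR_n = 0.75 × 0.6 × 70 × 0.26513 × 15.125 = 126.3 kips.
Base metal shear (0.25 in plate): yield φR_n = 1.0×0.6×50×0.25×15.125 = 113.4 kips; rupture φR_n = 0.75×0.6×65×0.25×15.125 = 110.6 kips; take 110.6 kips (rupture).
Governing: min(126.3, 110.6) = 110.6 kips → base-metal shear.

110.6 kips (base-metal shear governs)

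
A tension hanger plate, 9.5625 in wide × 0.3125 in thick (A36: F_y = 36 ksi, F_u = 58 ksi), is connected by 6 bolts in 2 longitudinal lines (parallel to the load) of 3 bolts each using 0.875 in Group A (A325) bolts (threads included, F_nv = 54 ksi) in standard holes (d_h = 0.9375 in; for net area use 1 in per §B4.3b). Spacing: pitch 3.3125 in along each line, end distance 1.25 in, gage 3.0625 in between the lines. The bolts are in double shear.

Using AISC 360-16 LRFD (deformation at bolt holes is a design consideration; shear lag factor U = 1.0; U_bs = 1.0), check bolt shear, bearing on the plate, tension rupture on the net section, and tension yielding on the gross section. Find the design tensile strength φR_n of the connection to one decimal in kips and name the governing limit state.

96.8 kips (gross-section yield governs)

Bolt shear: A_b = π(0.875)²/4 = 0.60132 in². φR_n = 0.75 × 54 × 0.60132 × 6 × 2 = 292.2 kips.
Bearing (0.3125 in plate, F_u = 58 ksi): end bolts L_c = 1.25 − 0.9375/2 = 0.78125, R_n = min(1.2×0.78125×0.3125×58, 2.4×0.875×0.3125×58) = 16.992 kips/bolt; interior L_c = 3.3125 − 0.9375 = 2.375, R_n = 38.063 kips/bolt. φR_n = 0.75 × (2×16.992 + 4×38.063) = 139.7 kips.
Tension rupture (net): A_n = (9.5625 − 2×1)×0.3125 = 2.3633 in² (U = 1.0, A_e = A_n). φR_n = 0.75 × 58 × 2.3633 = 102.8 kips.
Tension yield (gross): A_g = 9.5625×0.3125 = 2.9883 in². φR_n = 0.90 × 36 × 2.9883 = 96.8 kips.
Governing: min(292.2, 139.7, 102.8, 96.8) = 96.8 kips → gross-section yield.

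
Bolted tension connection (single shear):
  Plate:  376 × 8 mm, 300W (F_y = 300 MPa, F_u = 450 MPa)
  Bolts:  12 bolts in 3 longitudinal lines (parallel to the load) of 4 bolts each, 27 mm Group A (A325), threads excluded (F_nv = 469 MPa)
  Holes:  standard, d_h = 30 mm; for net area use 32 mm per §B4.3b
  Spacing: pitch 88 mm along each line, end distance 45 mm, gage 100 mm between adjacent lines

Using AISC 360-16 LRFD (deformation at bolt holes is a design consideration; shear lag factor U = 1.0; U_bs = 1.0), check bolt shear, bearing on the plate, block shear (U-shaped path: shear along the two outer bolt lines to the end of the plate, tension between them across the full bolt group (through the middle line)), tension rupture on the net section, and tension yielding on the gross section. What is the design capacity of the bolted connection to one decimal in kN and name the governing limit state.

756.0 kN (net-section rupture governs)

Bolt shear: A_b = π(27)²/4 = 572.56 mm². φR_n = 0.75 × 469 × 572.56 × 12 × 1 = 2416.8 kN.
Bearing (8 mm plate, F_u = 450 MPa): end bolts L_c = 45 − 30/2 = 30, R_n = min(1.2×30×8×450, 2.4×27×8×450) = 129.6 kN/bolt; interior L_c = 88 − 30 = 58, R_n = 233.28 kN/bolt. φR_n = 0.75 × (3×129.6 + 9×233.28) = 1866.2 kN.
Block shear: shear path 2×[45+3×88] = 2×309 mm, A_gv = 4944, A_nv = 2×(309 − 3.5×32)×8 = 3152 mm²; tension across gage: (200 − 2×32)×8 = 1088 mm². R_n = min(0.6×450×3152, 0.6×300×4944) + 1.0×450×1088 = min(851.04, 889.92) + 489.6 = 1340.6 kN. φR_n = 0.75 × 1340.6 = 1005.5 kN.
Tension rupture (net): A_n = (376 − 3×32)×8 = 2240 mm² (U = 1.0, A_e = A_n). φR_n = 0.75 × 450 × 2240 = 756.0 kN.
Tension yield (gross): A_g = 376×8 = 3008 mm². φR_n = 0.90 × 300 × 3008 = 812.2 kN.
Governing: min(2416.8, 1866.2, 1005.5, 756.0, 812.2) = 756.0 kN → net-section rupture.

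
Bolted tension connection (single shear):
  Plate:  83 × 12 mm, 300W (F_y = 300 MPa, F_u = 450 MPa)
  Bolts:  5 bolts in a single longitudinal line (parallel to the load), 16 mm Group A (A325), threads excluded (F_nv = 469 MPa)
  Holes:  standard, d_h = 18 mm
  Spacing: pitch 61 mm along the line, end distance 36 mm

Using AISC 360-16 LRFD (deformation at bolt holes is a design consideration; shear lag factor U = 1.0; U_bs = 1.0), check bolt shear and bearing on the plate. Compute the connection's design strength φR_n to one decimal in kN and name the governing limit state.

Bolt shear: A_b = π(16)²/4 = 201.06 mm². φR_n = 0.75 × 469 × 201.06 × 5 × 1 = 353.6 kN.
Bearing (12 mm plate, F_u = 450 MPa): end bolts L_c = 36 − 18/2 = 27, R_n = min(1.2×27×12×450, 2.4×16×12×450) = 174.96 kN/bolt; interior L_c = 61 − 18 = 43, R_n = 207.36 kN/bolt. φR_n = 0.75 × (1×174.96 + 4×207.36) = 753.3 kN.
Governing: min(353.6, 753.3) = 353.6 kN → bolt shear.

353.6 kN (bolt shear governs)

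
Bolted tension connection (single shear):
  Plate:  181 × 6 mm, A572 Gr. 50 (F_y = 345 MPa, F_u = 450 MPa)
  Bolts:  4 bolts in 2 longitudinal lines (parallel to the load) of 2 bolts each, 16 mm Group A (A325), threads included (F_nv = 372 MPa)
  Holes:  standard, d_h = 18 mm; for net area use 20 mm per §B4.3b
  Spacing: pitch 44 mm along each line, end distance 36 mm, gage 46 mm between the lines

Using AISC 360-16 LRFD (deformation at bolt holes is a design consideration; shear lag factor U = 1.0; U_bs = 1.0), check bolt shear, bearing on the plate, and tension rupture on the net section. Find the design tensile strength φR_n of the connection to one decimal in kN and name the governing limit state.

224.4 kN (bolt shear governs)

Bolt shear: A_b = π(16)²/4 = 201.06 mm². φR_n = 0.75 × 372 × 201.06 × 4 × 1 = 224.4 kN.
Bearing (6 mm plate, F_u = 450 MPa): end bolts L_c = 36 − 18/2 = 27, R_n = min(1.2×27×6×450, 2.4×16×6×450) = 87.48 kN/bolt; interior L_c = 44 − 18 = 26, R_n = 84.24 kN/bolt. φR_n = 0.75 × (2×87.48 + 2×84.24) = 257.6 kN.
Tension rupture (net): A_n = (181 − 2×20)×6 = 846 mm² (U = 1.0, A_e = A_n). φR_n = 0.75 × 450 × 846 = 285.5 kN.
Governing: min(224.4, 257.6, 285.5) = 224.4 kN → bolt shear.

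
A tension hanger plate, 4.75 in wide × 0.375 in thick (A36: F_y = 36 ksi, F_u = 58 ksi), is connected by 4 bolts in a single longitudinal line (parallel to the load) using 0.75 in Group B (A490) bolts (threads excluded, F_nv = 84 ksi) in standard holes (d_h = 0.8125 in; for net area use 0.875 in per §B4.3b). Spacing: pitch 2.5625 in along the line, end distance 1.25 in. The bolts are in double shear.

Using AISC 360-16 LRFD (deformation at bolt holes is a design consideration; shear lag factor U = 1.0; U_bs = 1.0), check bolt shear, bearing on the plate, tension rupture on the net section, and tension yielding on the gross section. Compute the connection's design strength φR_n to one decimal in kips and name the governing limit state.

Bolt shear: A_b = π(0.75)²/4 = 0.44179 in². φR_n = 0.75 × 84 × 0.44179 × 4 × 2 = 222.7 kips.
Bearing (0.375 in plate, F_u = 58 ksi): end bolts L_c = 1.25 − 0.8125/2 = 0.84375, R_n = min(1.2×0.84375×0.375×58, 2.4×0.75×0.375×58) = 22.022 kips/bolt; interior L_c = 2.5625 − 0.8125 = 1.75, R_n = 39.15 kips/bolt. φR_n = 0.75 × (1×22.022 + 3×39.15) = 104.6 kips.
Tension rupture (net): A_n = (4.75 − 1×0.875)×0.375 = 1.4531 in² (U = 1.0, A_e = A_n). φR_n = 0.75 × 58 × 1.4531 = 63.2 kips.
Tension yield (gross): A_g = 4.75×0.375 = 1.7813 in². φR_n = 0.90 × 36 × 1.7813 = 57.7 kips.
Governing: min(222.7, 104.6, 63.2, 57.7) = 57.7 kips → gross-section yield.

57.7 kips (gross-section yield governs)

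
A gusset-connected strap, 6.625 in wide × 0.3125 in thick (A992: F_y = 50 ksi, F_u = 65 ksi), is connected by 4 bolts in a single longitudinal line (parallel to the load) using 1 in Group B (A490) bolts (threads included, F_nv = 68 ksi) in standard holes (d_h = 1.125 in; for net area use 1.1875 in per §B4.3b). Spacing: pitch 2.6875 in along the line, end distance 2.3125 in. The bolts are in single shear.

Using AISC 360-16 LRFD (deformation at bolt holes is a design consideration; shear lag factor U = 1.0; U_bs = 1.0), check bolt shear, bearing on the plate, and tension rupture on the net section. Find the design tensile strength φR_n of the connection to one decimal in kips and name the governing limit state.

82.8 kips (net-section rupture governs)

Bolt shear: A_b = π(1)²/4 = 0.7854 in². φR_n = 0.75 × 68 × 0.7854 × 4 × 1 = 160.2 kips.
Bearing (0.3125 in plate, F_u = 65 ksi): end bolts L_c = 2.3125 − 1.125/2 = 1.75, R_n = min(1.2×1.75×0.3125×65, 2.4×1×0.3125×65) = 42.656 kips/bolt; interior L_c = 2.6875 − 1.125 = 1.5625, R_n = 38.086 kips/bolt. φR_n = 0.75 × (1×42.656 + 3×38.086) = 117.7 kips.
Tension rupture (net): A_n = (6.625 − 1×1.1875)×0.3125 = 1.6992 in² (U = 1.0, A_e = A_n). φR_n = 0.75 × 65 × 1.6992 = 82.8 kips.
Governing: min(160.2, 117.7, 82.8) = 82.8 kips → net-section rupture.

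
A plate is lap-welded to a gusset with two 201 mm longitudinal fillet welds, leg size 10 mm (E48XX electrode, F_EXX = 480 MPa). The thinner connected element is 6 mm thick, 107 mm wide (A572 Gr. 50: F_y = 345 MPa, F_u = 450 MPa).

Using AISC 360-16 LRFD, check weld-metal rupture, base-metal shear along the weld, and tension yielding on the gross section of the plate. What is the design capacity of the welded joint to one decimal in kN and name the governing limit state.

Weld metal: throat = 0.707×10 = 7.07 mm, L = 2×201 = 402 mm. φR_n = 0.75 × 0.6 × 480 × 7.07 × 402 = 613.9 kN.
Base metal shear (6 mm plate): yield φR_n = 1.0×0.6×345×6×402 = 499.3 kN; rupture φR_n = 0.75×0.6×450×6×402 = 488.4 kN; take 488.4 kN (rupture).
Tension yield (gross): A_g = 107×6 = 642 mm². φR_n = 0.90 × 345 × 642 = 199.3 kN.
Governing: min(613.9, 488.4, 199.3) = 199.3 kN → gross-section yield.

199.3 kN (gross-section yield governs)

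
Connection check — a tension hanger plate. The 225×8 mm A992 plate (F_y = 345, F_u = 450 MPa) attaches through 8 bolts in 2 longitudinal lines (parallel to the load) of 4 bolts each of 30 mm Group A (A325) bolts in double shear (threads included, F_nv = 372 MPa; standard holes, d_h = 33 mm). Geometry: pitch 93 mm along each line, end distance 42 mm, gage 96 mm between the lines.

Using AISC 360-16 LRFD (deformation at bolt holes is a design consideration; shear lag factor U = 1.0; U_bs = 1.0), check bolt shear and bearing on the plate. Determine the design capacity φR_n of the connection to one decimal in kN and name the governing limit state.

Bolt shear: A_b = π(30)²/4 = 706.86 mm². φR_n = 0.75 × 372 × 706.86 × 8 × 2 = 3155.4 kN.
Bearing (8 mm plate, F_u = 450 MPa): end bolts L_c = 42 − 33/2 = 25.5, R_n = min(1.2×25.5×8×450, 2.4×30×8×450) = 110.16 kN/bolt; interior L_c = 93 − 33 = 60, R_n = 259.2 kN/bolt. φR_n = 0.75 × (2×110.16 + 6×259.2) = 1331.6 kN.
Governing: min(3155.4, 1331.6) = 1331.6 kN → bearing.

1331.6 kN (bearing governs)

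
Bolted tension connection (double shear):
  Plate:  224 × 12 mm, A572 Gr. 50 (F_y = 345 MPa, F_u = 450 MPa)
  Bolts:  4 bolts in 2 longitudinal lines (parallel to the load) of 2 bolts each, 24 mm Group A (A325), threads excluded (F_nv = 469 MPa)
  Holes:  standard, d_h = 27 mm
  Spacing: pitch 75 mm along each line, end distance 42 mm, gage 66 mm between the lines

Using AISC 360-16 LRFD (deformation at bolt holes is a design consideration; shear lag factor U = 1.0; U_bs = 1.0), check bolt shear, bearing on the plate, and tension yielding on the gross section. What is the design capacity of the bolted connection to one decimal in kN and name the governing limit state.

743.6 kN (bearing governs)

Bolt shear: A_b = π(24)²/4 = 452.39 mm². φR_n = 0.75 × 469 × 452.39 × 4 × 2 = 1273.0 kN.
Bearing (12 mm plate, F_u = 450 MPa): end bolts L_c = 42 − 27/2 = 28.5, R_n = min(1.2×28.5×12×450, 2.4×24×12×450) = 184.68 kN/bolt; interior L_c = 75 − 27 = 48, R_n = 311.04 kN/bolt. φR_n = 0.75 × (2×184.68 + 2×311.04) = 743.6 kN.
Tension yield (gross): A_g = 224×12 = 2688 mm². φR_n = 0.90 × 345 × 2688 = 834.6 kN.
Governing: min(1273.0, 743.6, 834.6) = 743.6 kN → bearing.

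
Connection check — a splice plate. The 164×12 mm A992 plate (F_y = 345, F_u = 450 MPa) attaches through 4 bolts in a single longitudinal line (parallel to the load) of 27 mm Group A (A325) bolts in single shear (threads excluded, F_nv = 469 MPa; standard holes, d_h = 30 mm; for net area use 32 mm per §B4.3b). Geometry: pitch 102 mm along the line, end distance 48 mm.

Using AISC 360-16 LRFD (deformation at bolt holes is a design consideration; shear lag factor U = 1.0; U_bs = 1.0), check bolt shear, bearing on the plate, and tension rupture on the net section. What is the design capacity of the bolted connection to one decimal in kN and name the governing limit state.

Bolt shear: A_b = π(27)²/4 = 572.56 mm². φR_n = 0.75 × 469 × 572.56 × 4 × 1 = 805.6 kN.
Bearing (12 mm plate, F_u = 450 MPa): end bolts L_c = 48 − 30/2 = 33, R_n = min(1.2×33×12×450, 2.4×27×12×450) = 213.84 kN/bolt; interior L_c = 102 − 30 = 72, R_n = 349.92 kN/bolt. φR_n = 0.75 × (1×213.84 + 3×349.92) = 947.7 kN.
Tension rupture (net): A_n = (164 − 1×32)×12 = 1584 mm² (U = 1.0, A_e = A_n). φR_n = 0.75 × 450 × 1584 = 534.6 kN.
Governing: min(805.6, 947.7, 534.6) = 534.6 kN → net-section rupture.

534.6 kN (net-section rupture governs)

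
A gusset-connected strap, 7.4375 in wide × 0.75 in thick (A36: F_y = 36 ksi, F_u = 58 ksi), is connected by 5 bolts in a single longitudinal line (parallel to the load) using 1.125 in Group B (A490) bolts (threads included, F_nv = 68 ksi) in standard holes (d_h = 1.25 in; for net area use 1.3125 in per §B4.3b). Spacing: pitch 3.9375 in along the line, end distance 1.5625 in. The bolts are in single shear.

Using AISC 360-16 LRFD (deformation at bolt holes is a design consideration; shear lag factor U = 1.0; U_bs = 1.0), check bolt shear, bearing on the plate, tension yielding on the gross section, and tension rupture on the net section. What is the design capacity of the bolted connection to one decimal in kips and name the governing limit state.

Bolt shear: A_b = π(1.125)²/4 = 0.99402 in². φR_n = 0.75 × 68 × 0.99402 × 5 × 1 = 253.5 kips.
Bearing (0.75 in plate, F_u = 58 ksi): end bolts L_c = 1.5625 − 1.25/2 = 0.9375, R_n = min(1.2×0.9375×0.75×58, 2.4×1.125×0.75×58) = 48.938 kips/bolt; interior L_c = 3.9375 − 1.25 = 2.6875, R_n = 117.45 kips/bolt. φR_n = 0.75 × (1×48.938 + 4×117.45) = 389.1 kips.
Tension yield (gross): A_g = 7.4375×0.75 = 5.5781 in². φR_n = 0.90 × 36 × 5.5781 = 180.7 kips.
Tension rupture (net): A_n = (7.4375 − 1×1.3125)×0.75 = 4.5938 in² (U = 1.0, A_e = A_n). φR_n = 0.75 × 58 × 4.5938 = 199.8 kips.
Governing: min(253.5, 389.1, 180.7, 199.8) = 180.7 kips → gross-section yield.

180.7 kips (gross-section yield governs)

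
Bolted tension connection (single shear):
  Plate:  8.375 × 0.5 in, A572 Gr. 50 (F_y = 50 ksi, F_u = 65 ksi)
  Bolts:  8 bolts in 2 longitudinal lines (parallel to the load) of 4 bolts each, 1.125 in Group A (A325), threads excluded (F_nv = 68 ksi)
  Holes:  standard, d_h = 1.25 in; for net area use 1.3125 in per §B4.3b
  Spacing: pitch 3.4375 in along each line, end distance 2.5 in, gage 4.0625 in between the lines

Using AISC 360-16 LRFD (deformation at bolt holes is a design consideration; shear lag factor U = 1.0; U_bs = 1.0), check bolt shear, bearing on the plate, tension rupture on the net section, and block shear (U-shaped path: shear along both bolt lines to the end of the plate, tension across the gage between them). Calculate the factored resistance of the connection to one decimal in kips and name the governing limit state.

Bolt shear: A_b = π(1.125)²/4 = 0.99402 in². φR_n = 0.75 × 68 × 0.99402 × 8 × 1 = 405.6 kips.
Bearing (0.5 in plate, F_u = 65 ksi): end bolts L_c = 2.5 − 1.25/2 = 1.875, R_n = min(1.2×1.875×0.5×65, 2.4×1.125×0.5×65) = 73.125 kips/bolt; interior L_c = 3.4375 − 1.25 = 2.1875, R_n = 85.313 kips/bolt. φR_n = 0.75 × (2×73.125 + 6×85.313) = 493.6 kips.
Tension rupture (net): A_n = (8.375 − 2×1.3125)×0.5 = 2.875 in² (U = 1.0, A_e = A_n). φR_n = 0.75 × 65 × 2.875 = 140.2 kips.
Block shear: shear path 2×[2.5+3×3.4375] = 2×12.8125 in, A_gv = 12.813, A_nv = 2×(12.8125 − 3.5×1.3125)×0.5 = 8.2188 in²; tension across gage: (4.0625 − 1×1.3125)×0.5 = 1.375 in². R_n = min(0.6×65×8.2188, 0.6×50×12.813) + 1.0×65×1.375 = min(320.53, 384.39) + 89.375 = 409.91 kips. φR_n = 0.75 × 409.91 = 307.4 kips.
Governing: min(405.6, 493.6, 140.2, 307.4) = 140.2 kips → net-section rupture.

140.2 kips (net-section rupture governs)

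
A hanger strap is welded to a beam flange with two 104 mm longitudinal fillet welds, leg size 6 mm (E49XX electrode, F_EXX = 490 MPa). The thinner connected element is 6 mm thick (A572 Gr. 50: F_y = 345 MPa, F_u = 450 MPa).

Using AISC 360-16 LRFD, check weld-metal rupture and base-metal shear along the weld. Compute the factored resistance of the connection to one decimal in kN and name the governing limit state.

Weld metal: throat = 0.707×6 = 4.242 mm, L = 2×104 = 208 mm. φR_n = 0.75 × 0.6 × 490 × 4.242 × 208 = 194.6 kN.
Base metal shear (6 mm plate): yield φR_n = 1.0×0.6×345×6×208 = 258.3 kN; rupture φR_n = 0.75×0.6×450×6×208 = 252.7 kN; take 252.7 kN (rupture).
Governing: min(194.6, 252.7) = 194.6 kN → weld metal.

194.6 kN (weld metal governs)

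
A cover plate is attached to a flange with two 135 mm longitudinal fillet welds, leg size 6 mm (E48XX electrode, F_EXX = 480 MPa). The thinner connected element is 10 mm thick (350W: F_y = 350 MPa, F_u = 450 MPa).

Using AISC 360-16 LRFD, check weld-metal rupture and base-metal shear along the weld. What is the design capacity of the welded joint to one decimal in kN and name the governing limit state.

Weld metal: throat = 0.707×6 = 4.242 mm, L = 2×135 = 270 mm. φR_n = 0.75 × 0.6 × 480 × 4.242 × 270 = 247.4 kN.
Base metal shear (10 mm plate): yield φR_n = 1.0×0.6×350×10×270 = 567.0 kN; rupture φR_n = 0.75×0.6×450×10×270 = 546.8 kN; take 546.8 kN (rupture).
Governing: min(247.4, 546.8) = 247.4 kN → weld metal.

247.4 kN (weld metal governs)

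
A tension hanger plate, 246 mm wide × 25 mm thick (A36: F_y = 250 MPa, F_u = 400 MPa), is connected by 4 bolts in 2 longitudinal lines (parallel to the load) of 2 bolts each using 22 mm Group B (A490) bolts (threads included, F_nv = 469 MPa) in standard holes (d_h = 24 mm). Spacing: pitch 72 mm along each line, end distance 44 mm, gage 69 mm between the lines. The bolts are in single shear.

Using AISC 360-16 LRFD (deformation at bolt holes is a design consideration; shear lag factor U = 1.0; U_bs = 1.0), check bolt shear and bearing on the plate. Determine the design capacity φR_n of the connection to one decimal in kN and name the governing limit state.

534.8 kN (bolt shear governs)

Bolt shear: A_b = π(22)²/4 = 380.13 mm². φR_n = 0.75 × 469 × 380.13 × 4 × 1 = 534.8 kN.
Bearing (25 mm plate, F_u = 400 MPa): end bolts L_c = 44 − 24/2 = 32, R_n = min(1.2×32×25×400, 2.4×22×25×400) = 384 kN/bolt; interior L_c = 72 − 24 = 48, R_n = 528 kN/bolt. φR_n = 0.75 × (2×384 + 2×528) = 1368.0 kN.
Governing: min(534.8, 1368.0) = 534.8 kN → bolt shear.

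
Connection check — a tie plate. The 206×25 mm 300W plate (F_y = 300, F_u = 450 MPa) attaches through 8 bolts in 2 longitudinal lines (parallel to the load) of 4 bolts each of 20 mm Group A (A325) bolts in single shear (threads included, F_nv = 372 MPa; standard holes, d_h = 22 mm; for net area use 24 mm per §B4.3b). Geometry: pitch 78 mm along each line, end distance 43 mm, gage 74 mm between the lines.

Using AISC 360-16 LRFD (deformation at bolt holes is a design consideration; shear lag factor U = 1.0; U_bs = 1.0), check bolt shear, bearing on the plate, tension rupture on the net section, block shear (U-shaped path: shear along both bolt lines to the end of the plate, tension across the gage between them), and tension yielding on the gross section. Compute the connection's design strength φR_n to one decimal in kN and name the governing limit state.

Bolt shear: A_b = π(20)²/4 = 314.16 mm². φR_n = 0.75 × 372 × 314.16 × 8 × 1 = 701.2 kN.
Bearing (25 mm plate, F_u = 450 MPa): end bolts L_c = 43 − 22/2 = 32, R_n = min(1.2×32×25×450, 2.4×20×25×450) = 432 kN/bolt; interior L_c = 78 − 22 = 56, R_n = 540 kN/bolt. φR_n = 0.75 × (2×432 + 6×540) = 3078.0 kN.
Tension rupture (net): A_n = (206 − 2×24)×25 = 3950 mm² (U = 1.0, A_e = A_n). φR_n = 0.75 × 450 × 3950 = 1333.1 kN.
Block shear: shear path 2×[43+3×78] = 2×277 mm, A_gv = 13850, A_nv = 2×(277 − 3.5×24)×25 = 9650 mm²; tension across gage: (74 − 1×24)×25 = 1250 mm². R_n = min(0.6×450×9650, 0.6×300×13850) + 1.0×450×1250 = min(2605.5, 2493) + 562.5 = 3055.5 kN. φR_n = 0.75 × 3055.5 = 2291.6 kN.
Tension yield (gross): A_g = 206×25 = 5150 mm². φR_n = 0.90 × 300 × 5150 = 1390.5 kN.
Governing: min(701.2, 3078.0, 1333.1, 2291.6, 1390.5) = 701.2 kN → bolt shear.

701.2 kN (bolt shear governs)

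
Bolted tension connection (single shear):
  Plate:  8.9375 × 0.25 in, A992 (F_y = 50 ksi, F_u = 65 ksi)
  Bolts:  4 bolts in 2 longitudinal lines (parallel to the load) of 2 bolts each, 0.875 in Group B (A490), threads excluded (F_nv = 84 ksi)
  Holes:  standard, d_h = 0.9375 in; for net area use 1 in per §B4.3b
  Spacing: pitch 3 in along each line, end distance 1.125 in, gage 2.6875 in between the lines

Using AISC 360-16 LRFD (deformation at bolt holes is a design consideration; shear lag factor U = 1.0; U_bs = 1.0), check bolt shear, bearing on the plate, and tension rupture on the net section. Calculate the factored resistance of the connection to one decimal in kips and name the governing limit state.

70.4 kips (bearing governs)

Bolt shear: A_b = π(0.875)²/4 = 0.60132 in². φR_n = 0.75 × 84 × 0.60132 × 4 × 1 = 151.5 kips.
Bearing (0.25 in plate, F_u = 65 ksi): end bolts L_c = 1.125 − 0.9375/2 = 0.65625, R_n = min(1.2×0.65625×0.25×65, 2.4×0.875×0.25×65) = 12.797 kips/bolt; interior L_c = 3 − 0.9375 = 2.0625, R_n = 34.125 kips/bolt. φR_n = 0.75 × (2×12.797 + 2×34.125) = 70.4 kips.
Tension rupture (net): A_n = (8.9375 − 2×1)×0.25 = 1.7344 in² (U = 1.0, A_e = A_n). φR_n = 0.75 × 65 × 1.7344 = 84.6 kips.
Governing: min(151.5, 70.4, 84.6) = 70.4 kips → bearing.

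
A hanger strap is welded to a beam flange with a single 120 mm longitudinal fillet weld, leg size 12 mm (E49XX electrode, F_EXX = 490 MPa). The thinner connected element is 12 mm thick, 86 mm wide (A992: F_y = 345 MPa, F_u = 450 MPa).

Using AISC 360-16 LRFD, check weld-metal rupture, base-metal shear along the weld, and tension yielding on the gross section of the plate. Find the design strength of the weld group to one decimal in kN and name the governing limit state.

224.5 kN (weld metal governs)

Weld metal: throat = 0.707×12 = 8.484 mm, L = 120 mm. φR_n = 0.75 × 0.6 × 490 × 8.484 × 120 = 224.5 kN.
Base metal shear (12 mm plate): yield φR_n = 1.0×0.6×345×12×120 = 298.1 kN; rupture φR_n = 0.75×0.6×450×12×120 = 291.6 kN; take 291.6 kN (rupture).
Tension yield (gross): A_g = 86×12 = 1032 mm². φR_n = 0.90 × 345 × 1032 = 320.4 kN.
Governing: min(224.5, 291.6, 320.4) = 224.5 kN → weld metal.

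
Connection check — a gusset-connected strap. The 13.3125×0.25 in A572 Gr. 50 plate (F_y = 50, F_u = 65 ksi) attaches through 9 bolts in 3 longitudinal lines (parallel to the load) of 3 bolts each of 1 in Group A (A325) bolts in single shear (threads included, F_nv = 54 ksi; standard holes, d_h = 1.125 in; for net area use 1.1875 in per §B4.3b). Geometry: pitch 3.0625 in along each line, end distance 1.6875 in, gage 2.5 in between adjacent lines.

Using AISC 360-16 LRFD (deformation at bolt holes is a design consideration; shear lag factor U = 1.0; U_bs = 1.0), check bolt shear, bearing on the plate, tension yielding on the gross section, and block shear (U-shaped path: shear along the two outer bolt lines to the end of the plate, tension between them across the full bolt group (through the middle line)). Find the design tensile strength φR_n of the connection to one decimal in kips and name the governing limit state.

102.8 kips (block shear governs)

Bolt shear: A_b = π(1)²/4 = 0.7854 in². φR_n = 0.75 × 54 × 0.7854 × 9 × 1 = 286.3 kips.
Bearing (0.25 in plate, F_u = 65 ksi): end bolts L_c = 1.6875 − 1.125/2 = 1.125, R_n = min(1.2×1.125×0.25×65, 2.4×1×0.25×65) = 21.938 kips/bolt; interior L_c = 3.0625 − 1.125 = 1.9375, R_n = 37.781 kips/bolt. φR_n = 0.75 × (3×21.938 + 6×37.781) = 219.4 kips.
Tension yield (gross): A_g = 13.3125×0.25 = 3.3281 in². φR_n = 0.90 × 50 × 3.3281 = 149.8 kips.
Block shear: shear path 2×[1.6875+2×3.0625] = 2×7.8125 in, A_gv = 3.9063, A_nv = 2×(7.8125 − 2.5×1.1875)×0.25 = 2.4219 in²; tension across gage: (5 − 2×1.1875)×0.25 = 0.65625 in². R_n = min(0.6×65×2.4219, 0.6×50×3.9063) + 1.0×65×0.65625 = min(94.454, 117.19) + 42.656 = 137.11 kips. φR_n = 0.75 × 137.11 = 102.8 kips.
Governing: min(286.3, 219.4, 149.8, 102.8) = 102.8 kips → block shear.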